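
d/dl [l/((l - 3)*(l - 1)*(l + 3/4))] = 4*(-8*l^3 + 13*l^2 + 9)/(16*l^6 - 104*l^5 + 169*l^4 + 72*l^3 - 234*l^2 + 81)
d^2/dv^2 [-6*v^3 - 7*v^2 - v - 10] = -36*v - 14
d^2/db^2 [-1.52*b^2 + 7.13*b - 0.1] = -3.04000000000000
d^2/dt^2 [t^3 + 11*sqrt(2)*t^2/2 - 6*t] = 6*t + 11*sqrt(2)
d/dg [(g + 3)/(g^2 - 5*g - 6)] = (g^2 - 5*g - (g + 3)*(2*g - 5) - 6)/(-g^2 + 5*g + 6)^2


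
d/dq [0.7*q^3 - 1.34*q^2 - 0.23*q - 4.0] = 2.1*q^2 - 2.68*q - 0.23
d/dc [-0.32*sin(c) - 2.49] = -0.32*cos(c)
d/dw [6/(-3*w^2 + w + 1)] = 6*(6*w - 1)/(-3*w^2 + w + 1)^2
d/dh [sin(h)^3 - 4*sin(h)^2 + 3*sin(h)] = (3*sin(h)^2 - 8*sin(h) + 3)*cos(h)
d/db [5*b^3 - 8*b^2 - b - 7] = 15*b^2 - 16*b - 1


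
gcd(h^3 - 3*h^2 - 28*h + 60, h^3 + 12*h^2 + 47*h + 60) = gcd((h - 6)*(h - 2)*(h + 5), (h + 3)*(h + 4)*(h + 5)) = h + 5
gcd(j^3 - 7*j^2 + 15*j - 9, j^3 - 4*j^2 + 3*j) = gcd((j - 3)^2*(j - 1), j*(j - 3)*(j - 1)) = j^2 - 4*j + 3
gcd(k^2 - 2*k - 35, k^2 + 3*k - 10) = k + 5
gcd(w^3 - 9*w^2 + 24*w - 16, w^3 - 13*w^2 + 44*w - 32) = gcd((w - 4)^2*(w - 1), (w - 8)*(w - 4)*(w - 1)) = w^2 - 5*w + 4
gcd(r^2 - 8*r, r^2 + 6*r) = r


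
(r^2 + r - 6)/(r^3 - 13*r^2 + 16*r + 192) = (r - 2)/(r^2 - 16*r + 64)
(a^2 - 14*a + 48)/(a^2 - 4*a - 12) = (a - 8)/(a + 2)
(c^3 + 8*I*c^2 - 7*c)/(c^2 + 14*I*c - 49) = c*(c + I)/(c + 7*I)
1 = 1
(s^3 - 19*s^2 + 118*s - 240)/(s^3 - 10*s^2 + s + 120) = (s - 6)/(s + 3)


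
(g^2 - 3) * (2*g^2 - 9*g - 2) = 2*g^4 - 9*g^3 - 8*g^2 + 27*g + 6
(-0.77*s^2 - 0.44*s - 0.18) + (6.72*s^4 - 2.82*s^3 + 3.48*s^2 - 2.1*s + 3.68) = 6.72*s^4 - 2.82*s^3 + 2.71*s^2 - 2.54*s + 3.5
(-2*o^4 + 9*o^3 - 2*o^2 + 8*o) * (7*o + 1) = -14*o^5 + 61*o^4 - 5*o^3 + 54*o^2 + 8*o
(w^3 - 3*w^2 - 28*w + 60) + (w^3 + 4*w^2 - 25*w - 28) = 2*w^3 + w^2 - 53*w + 32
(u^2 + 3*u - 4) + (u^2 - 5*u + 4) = 2*u^2 - 2*u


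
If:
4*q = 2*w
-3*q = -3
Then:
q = 1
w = 2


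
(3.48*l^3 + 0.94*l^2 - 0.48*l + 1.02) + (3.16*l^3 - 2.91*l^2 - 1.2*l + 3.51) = 6.64*l^3 - 1.97*l^2 - 1.68*l + 4.53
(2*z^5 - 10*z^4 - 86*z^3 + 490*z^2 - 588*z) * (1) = 2*z^5 - 10*z^4 - 86*z^3 + 490*z^2 - 588*z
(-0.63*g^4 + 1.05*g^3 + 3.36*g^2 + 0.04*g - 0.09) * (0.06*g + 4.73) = -0.0378*g^5 - 2.9169*g^4 + 5.1681*g^3 + 15.8952*g^2 + 0.1838*g - 0.4257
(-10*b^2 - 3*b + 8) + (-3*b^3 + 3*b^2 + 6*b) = -3*b^3 - 7*b^2 + 3*b + 8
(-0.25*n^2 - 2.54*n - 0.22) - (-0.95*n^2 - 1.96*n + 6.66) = 0.7*n^2 - 0.58*n - 6.88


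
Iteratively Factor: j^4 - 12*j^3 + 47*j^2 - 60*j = (j)*(j^3 - 12*j^2 + 47*j - 60) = j*(j - 5)*(j^2 - 7*j + 12) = j*(j - 5)*(j - 4)*(j - 3)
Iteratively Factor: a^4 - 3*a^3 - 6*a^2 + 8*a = (a)*(a^3 - 3*a^2 - 6*a + 8) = a*(a - 4)*(a^2 + a - 2) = a*(a - 4)*(a - 1)*(a + 2)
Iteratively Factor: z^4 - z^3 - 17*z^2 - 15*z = (z - 5)*(z^3 + 4*z^2 + 3*z) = (z - 5)*(z + 3)*(z^2 + z) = z*(z - 5)*(z + 3)*(z + 1)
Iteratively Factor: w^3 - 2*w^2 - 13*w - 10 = (w + 1)*(w^2 - 3*w - 10) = (w - 5)*(w + 1)*(w + 2)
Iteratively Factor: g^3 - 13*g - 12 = (g + 1)*(g^2 - g - 12) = (g - 4)*(g + 1)*(g + 3)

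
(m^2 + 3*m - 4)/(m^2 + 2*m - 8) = (m - 1)/(m - 2)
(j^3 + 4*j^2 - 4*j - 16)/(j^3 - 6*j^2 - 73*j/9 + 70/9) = 9*(j^3 + 4*j^2 - 4*j - 16)/(9*j^3 - 54*j^2 - 73*j + 70)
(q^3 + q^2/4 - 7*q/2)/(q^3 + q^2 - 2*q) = (q - 7/4)/(q - 1)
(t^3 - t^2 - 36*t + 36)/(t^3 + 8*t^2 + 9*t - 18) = (t - 6)/(t + 3)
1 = 1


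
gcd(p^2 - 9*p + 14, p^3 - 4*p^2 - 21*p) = p - 7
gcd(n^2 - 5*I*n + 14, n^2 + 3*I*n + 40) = 1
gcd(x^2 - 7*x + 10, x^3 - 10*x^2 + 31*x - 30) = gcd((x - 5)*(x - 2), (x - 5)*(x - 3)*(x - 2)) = x^2 - 7*x + 10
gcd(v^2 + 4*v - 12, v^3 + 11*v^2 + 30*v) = v + 6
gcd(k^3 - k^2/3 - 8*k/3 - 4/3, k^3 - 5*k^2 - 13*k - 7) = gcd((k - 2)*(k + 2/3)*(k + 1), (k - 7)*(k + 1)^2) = k + 1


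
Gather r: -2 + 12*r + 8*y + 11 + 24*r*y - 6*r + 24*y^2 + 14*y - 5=r*(24*y + 6) + 24*y^2 + 22*y + 4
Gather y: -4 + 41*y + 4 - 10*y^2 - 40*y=-10*y^2 + y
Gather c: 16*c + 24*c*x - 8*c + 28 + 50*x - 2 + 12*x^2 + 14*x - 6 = c*(24*x + 8) + 12*x^2 + 64*x + 20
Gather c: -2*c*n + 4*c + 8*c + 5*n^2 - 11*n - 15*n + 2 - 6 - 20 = c*(12 - 2*n) + 5*n^2 - 26*n - 24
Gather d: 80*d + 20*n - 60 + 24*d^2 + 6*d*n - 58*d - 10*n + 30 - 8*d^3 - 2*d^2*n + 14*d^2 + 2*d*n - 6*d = -8*d^3 + d^2*(38 - 2*n) + d*(8*n + 16) + 10*n - 30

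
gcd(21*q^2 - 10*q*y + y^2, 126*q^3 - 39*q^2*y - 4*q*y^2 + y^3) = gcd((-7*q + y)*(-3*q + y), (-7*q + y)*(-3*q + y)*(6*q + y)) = 21*q^2 - 10*q*y + y^2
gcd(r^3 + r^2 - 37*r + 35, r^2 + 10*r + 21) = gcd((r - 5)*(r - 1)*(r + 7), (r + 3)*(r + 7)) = r + 7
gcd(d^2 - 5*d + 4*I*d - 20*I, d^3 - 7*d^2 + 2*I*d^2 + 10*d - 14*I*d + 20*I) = d - 5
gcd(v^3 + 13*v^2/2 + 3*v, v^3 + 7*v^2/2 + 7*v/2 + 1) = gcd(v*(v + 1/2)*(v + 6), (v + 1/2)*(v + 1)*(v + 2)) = v + 1/2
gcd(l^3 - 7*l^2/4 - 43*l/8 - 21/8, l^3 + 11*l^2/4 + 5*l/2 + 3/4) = l^2 + 7*l/4 + 3/4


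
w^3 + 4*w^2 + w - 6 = (w - 1)*(w + 2)*(w + 3)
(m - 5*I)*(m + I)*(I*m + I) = I*m^3 + 4*m^2 + I*m^2 + 4*m + 5*I*m + 5*I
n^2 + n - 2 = (n - 1)*(n + 2)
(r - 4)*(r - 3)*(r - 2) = r^3 - 9*r^2 + 26*r - 24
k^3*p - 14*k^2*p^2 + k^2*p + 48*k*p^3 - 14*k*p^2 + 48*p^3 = (k - 8*p)*(k - 6*p)*(k*p + p)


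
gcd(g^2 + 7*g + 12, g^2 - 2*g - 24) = g + 4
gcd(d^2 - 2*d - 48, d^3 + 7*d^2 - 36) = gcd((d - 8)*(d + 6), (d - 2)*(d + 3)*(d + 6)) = d + 6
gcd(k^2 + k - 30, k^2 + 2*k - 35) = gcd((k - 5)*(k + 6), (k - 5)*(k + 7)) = k - 5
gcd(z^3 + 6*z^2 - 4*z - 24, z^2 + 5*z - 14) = z - 2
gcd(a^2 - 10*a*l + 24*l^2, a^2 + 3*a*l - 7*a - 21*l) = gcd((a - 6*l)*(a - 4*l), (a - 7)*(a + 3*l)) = 1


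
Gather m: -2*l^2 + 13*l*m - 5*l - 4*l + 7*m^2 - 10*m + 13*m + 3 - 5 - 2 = -2*l^2 - 9*l + 7*m^2 + m*(13*l + 3) - 4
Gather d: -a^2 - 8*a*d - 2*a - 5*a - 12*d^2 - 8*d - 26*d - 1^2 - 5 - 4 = -a^2 - 7*a - 12*d^2 + d*(-8*a - 34) - 10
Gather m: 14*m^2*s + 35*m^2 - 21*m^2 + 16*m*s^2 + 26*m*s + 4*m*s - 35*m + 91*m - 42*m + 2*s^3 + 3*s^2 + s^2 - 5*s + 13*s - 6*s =m^2*(14*s + 14) + m*(16*s^2 + 30*s + 14) + 2*s^3 + 4*s^2 + 2*s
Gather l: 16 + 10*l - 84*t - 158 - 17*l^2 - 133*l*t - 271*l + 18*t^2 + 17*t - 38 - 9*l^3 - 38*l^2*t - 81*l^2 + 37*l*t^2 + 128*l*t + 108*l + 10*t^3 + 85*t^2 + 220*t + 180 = -9*l^3 + l^2*(-38*t - 98) + l*(37*t^2 - 5*t - 153) + 10*t^3 + 103*t^2 + 153*t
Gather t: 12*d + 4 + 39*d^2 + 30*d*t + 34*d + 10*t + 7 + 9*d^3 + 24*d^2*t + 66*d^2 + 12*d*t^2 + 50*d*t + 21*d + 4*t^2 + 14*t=9*d^3 + 105*d^2 + 67*d + t^2*(12*d + 4) + t*(24*d^2 + 80*d + 24) + 11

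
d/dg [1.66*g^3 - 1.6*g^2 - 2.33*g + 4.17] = 4.98*g^2 - 3.2*g - 2.33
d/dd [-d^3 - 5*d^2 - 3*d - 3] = -3*d^2 - 10*d - 3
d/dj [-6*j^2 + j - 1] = 1 - 12*j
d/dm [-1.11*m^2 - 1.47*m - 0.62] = -2.22*m - 1.47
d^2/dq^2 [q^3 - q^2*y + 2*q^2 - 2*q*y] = 6*q - 2*y + 4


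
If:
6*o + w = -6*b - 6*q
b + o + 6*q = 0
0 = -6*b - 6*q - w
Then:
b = -w/5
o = 0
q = w/30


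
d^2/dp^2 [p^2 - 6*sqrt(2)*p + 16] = 2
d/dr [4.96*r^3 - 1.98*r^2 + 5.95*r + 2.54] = 14.88*r^2 - 3.96*r + 5.95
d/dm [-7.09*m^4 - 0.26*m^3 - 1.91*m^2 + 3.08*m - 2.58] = -28.36*m^3 - 0.78*m^2 - 3.82*m + 3.08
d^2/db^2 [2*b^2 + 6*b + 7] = 4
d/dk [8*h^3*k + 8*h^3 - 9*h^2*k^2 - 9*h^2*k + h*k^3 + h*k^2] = h*(8*h^2 - 18*h*k - 9*h + 3*k^2 + 2*k)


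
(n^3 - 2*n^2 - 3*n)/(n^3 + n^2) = (n - 3)/n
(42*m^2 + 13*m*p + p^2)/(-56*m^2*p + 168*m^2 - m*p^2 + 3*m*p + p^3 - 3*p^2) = (6*m + p)/(-8*m*p + 24*m + p^2 - 3*p)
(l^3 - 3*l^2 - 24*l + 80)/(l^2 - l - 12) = (l^2 + l - 20)/(l + 3)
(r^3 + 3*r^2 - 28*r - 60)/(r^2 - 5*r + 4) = (r^3 + 3*r^2 - 28*r - 60)/(r^2 - 5*r + 4)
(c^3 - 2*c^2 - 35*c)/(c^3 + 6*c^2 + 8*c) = (c^2 - 2*c - 35)/(c^2 + 6*c + 8)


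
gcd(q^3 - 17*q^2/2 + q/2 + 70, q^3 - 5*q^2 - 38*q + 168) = q^2 - 11*q + 28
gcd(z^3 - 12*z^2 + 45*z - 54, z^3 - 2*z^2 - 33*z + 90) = z - 3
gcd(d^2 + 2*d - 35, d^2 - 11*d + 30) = d - 5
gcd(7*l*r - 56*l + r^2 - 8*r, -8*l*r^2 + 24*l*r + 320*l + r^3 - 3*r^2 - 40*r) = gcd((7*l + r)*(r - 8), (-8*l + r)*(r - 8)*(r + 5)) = r - 8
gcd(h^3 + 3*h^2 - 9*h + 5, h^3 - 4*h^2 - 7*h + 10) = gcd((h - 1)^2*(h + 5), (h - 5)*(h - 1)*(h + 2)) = h - 1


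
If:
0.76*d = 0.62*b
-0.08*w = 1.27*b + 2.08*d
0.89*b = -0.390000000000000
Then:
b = -0.44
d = -0.36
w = 16.25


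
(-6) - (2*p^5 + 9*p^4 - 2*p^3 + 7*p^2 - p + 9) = -2*p^5 - 9*p^4 + 2*p^3 - 7*p^2 + p - 15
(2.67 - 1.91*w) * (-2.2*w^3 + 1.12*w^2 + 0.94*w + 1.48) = 4.202*w^4 - 8.0132*w^3 + 1.195*w^2 - 0.317*w + 3.9516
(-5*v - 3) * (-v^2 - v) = 5*v^3 + 8*v^2 + 3*v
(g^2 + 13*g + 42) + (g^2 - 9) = 2*g^2 + 13*g + 33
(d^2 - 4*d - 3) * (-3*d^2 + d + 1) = -3*d^4 + 13*d^3 + 6*d^2 - 7*d - 3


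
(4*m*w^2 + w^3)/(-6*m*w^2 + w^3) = (4*m + w)/(-6*m + w)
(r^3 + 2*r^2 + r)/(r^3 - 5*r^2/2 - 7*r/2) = 2*(r + 1)/(2*r - 7)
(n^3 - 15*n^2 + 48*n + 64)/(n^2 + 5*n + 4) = (n^2 - 16*n + 64)/(n + 4)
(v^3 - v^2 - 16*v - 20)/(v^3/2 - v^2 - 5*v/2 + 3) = 2*(v^2 - 3*v - 10)/(v^2 - 4*v + 3)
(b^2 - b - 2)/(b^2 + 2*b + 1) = (b - 2)/(b + 1)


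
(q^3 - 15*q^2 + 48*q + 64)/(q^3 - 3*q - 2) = (q^2 - 16*q + 64)/(q^2 - q - 2)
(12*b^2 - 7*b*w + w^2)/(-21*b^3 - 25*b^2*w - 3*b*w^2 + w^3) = (-12*b^2 + 7*b*w - w^2)/(21*b^3 + 25*b^2*w + 3*b*w^2 - w^3)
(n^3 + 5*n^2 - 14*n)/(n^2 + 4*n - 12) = n*(n + 7)/(n + 6)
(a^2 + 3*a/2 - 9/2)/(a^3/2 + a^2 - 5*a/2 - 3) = (2*a - 3)/(a^2 - a - 2)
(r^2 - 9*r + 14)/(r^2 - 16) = (r^2 - 9*r + 14)/(r^2 - 16)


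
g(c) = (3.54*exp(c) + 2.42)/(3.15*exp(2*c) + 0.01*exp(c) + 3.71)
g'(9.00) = 0.00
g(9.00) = 0.00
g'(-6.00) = 0.00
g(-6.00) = 0.65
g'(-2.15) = 0.09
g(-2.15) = 0.75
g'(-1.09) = 0.14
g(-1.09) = 0.89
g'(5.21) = -0.01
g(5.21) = 0.01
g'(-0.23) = -0.15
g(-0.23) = 0.92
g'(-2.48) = 0.07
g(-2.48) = 0.73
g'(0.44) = -0.45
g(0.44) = 0.70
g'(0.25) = -0.40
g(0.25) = 0.78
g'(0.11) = -0.34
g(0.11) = 0.83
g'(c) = (3.54*exp(c) + 2.42)*(-6.3*exp(2*c) - 0.01*exp(c))/(3.15*exp(2*c) + 0.01*exp(c) + 3.71)^2 + 3.54*exp(c)/(3.15*exp(2*c) + 0.01*exp(c) + 3.71)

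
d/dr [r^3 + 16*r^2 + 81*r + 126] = 3*r^2 + 32*r + 81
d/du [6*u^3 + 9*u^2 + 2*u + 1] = 18*u^2 + 18*u + 2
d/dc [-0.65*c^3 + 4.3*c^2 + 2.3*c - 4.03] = -1.95*c^2 + 8.6*c + 2.3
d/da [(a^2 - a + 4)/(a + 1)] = (a^2 + 2*a - 5)/(a^2 + 2*a + 1)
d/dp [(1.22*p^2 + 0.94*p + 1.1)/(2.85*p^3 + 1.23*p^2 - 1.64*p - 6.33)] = (-3.477*p^4 - 5.358*p^3 - 12.562*p^2 - 18.1512*p - 4.1462)/(8.1225*p^6 + 7.011*p^5 - 7.8351*p^4 - 40.1154*p^3 - 12.8822*p^2 + 20.7624*p + 40.0689)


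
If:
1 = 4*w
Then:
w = 1/4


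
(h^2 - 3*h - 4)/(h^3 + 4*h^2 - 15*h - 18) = (h - 4)/(h^2 + 3*h - 18)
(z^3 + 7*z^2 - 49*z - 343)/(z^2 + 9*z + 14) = (z^2 - 49)/(z + 2)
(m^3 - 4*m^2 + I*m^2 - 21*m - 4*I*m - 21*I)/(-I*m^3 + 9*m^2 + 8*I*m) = I*(m^2 - 4*m - 21)/(m*(m + 8*I))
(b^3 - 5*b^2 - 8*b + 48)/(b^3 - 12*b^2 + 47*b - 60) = (b^2 - b - 12)/(b^2 - 8*b + 15)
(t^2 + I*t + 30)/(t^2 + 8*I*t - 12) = (t - 5*I)/(t + 2*I)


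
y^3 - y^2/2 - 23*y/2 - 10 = (y - 4)*(y + 1)*(y + 5/2)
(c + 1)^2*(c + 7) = c^3 + 9*c^2 + 15*c + 7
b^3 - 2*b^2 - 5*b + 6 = (b - 3)*(b - 1)*(b + 2)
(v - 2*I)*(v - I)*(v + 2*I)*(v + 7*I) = v^4 + 6*I*v^3 + 11*v^2 + 24*I*v + 28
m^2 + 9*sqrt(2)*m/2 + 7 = (m + sqrt(2))*(m + 7*sqrt(2)/2)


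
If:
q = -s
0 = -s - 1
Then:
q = 1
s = -1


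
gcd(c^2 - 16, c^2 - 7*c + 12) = c - 4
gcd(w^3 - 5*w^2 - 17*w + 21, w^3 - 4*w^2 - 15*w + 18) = w^2 + 2*w - 3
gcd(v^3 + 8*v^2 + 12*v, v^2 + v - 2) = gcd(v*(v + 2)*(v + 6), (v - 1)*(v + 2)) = v + 2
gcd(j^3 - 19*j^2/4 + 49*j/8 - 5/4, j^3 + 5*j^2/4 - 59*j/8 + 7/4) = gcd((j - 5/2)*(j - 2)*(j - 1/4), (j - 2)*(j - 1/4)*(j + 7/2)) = j^2 - 9*j/4 + 1/2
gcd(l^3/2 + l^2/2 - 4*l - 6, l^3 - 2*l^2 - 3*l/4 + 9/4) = 1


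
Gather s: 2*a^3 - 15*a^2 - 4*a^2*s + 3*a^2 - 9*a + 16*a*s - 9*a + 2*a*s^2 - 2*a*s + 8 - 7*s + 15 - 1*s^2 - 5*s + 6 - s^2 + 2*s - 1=2*a^3 - 12*a^2 - 18*a + s^2*(2*a - 2) + s*(-4*a^2 + 14*a - 10) + 28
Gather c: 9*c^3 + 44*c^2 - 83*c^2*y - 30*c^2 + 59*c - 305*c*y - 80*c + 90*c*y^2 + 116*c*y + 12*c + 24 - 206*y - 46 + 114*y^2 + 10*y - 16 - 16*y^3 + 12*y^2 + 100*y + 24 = 9*c^3 + c^2*(14 - 83*y) + c*(90*y^2 - 189*y - 9) - 16*y^3 + 126*y^2 - 96*y - 14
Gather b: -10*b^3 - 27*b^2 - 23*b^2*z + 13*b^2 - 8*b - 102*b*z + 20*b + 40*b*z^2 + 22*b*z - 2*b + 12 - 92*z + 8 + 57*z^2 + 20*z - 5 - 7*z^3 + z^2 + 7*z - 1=-10*b^3 + b^2*(-23*z - 14) + b*(40*z^2 - 80*z + 10) - 7*z^3 + 58*z^2 - 65*z + 14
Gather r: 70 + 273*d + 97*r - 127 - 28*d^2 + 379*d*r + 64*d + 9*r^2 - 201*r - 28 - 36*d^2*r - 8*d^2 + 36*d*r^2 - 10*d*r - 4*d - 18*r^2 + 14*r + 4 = -36*d^2 + 333*d + r^2*(36*d - 9) + r*(-36*d^2 + 369*d - 90) - 81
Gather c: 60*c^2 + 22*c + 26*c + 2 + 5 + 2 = 60*c^2 + 48*c + 9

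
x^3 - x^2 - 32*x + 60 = (x - 5)*(x - 2)*(x + 6)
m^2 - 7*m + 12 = (m - 4)*(m - 3)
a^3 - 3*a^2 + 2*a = a*(a - 2)*(a - 1)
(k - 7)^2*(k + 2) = k^3 - 12*k^2 + 21*k + 98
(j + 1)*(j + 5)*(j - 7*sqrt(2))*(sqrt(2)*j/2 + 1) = sqrt(2)*j^4/2 - 6*j^3 + 3*sqrt(2)*j^3 - 36*j^2 - 9*sqrt(2)*j^2/2 - 42*sqrt(2)*j - 30*j - 35*sqrt(2)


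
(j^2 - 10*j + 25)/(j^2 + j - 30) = (j - 5)/(j + 6)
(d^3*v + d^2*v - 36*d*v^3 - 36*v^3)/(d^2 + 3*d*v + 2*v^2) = v*(d^3 + d^2 - 36*d*v^2 - 36*v^2)/(d^2 + 3*d*v + 2*v^2)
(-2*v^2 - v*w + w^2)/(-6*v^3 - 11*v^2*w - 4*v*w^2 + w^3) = (2*v - w)/(6*v^2 + 5*v*w - w^2)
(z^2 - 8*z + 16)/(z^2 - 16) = (z - 4)/(z + 4)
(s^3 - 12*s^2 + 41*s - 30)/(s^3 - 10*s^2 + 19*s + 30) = (s - 1)/(s + 1)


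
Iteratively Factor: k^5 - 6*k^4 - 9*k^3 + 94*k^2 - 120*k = (k - 2)*(k^4 - 4*k^3 - 17*k^2 + 60*k) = k*(k - 2)*(k^3 - 4*k^2 - 17*k + 60) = k*(k - 2)*(k + 4)*(k^2 - 8*k + 15) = k*(k - 3)*(k - 2)*(k + 4)*(k - 5)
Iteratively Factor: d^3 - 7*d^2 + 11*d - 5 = (d - 1)*(d^2 - 6*d + 5) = (d - 5)*(d - 1)*(d - 1)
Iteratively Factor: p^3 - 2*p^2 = (p)*(p^2 - 2*p) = p*(p - 2)*(p)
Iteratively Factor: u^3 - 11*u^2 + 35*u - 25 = (u - 5)*(u^2 - 6*u + 5) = (u - 5)*(u - 1)*(u - 5)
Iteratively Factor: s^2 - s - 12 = (s + 3)*(s - 4)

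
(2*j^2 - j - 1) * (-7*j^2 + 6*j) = -14*j^4 + 19*j^3 + j^2 - 6*j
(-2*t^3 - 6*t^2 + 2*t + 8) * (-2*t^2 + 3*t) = 4*t^5 + 6*t^4 - 22*t^3 - 10*t^2 + 24*t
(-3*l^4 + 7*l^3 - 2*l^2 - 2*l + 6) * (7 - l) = 3*l^5 - 28*l^4 + 51*l^3 - 12*l^2 - 20*l + 42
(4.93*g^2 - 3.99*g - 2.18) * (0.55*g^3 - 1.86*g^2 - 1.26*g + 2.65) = 2.7115*g^5 - 11.3643*g^4 + 0.0106000000000011*g^3 + 22.1467*g^2 - 7.8267*g - 5.777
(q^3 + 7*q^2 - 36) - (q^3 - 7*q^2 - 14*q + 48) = 14*q^2 + 14*q - 84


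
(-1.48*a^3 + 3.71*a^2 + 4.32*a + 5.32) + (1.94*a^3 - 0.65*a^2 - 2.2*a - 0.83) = 0.46*a^3 + 3.06*a^2 + 2.12*a + 4.49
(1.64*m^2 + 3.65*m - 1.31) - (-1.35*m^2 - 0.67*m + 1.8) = 2.99*m^2 + 4.32*m - 3.11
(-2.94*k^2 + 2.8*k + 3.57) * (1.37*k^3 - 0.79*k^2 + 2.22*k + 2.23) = -4.0278*k^5 + 6.1586*k^4 - 3.8479*k^3 - 3.1605*k^2 + 14.1694*k + 7.9611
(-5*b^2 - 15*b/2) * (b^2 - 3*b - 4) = -5*b^4 + 15*b^3/2 + 85*b^2/2 + 30*b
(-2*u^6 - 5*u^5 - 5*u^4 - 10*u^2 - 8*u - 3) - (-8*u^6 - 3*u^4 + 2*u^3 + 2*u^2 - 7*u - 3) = 6*u^6 - 5*u^5 - 2*u^4 - 2*u^3 - 12*u^2 - u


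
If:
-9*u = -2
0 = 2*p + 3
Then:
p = -3/2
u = 2/9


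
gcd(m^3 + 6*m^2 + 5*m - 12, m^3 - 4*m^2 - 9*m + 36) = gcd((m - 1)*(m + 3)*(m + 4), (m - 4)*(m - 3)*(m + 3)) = m + 3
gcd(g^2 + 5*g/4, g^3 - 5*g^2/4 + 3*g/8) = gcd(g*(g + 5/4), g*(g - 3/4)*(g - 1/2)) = g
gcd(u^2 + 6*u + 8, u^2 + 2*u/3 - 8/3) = u + 2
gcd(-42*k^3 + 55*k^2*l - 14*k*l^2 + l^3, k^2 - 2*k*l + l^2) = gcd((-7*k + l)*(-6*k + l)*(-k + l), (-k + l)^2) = k - l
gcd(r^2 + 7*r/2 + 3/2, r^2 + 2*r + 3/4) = r + 1/2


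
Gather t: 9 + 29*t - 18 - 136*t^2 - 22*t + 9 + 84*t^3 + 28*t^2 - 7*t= 84*t^3 - 108*t^2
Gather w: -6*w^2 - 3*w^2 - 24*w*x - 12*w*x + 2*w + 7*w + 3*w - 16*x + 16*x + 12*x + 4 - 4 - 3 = -9*w^2 + w*(12 - 36*x) + 12*x - 3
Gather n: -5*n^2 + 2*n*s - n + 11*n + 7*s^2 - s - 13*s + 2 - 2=-5*n^2 + n*(2*s + 10) + 7*s^2 - 14*s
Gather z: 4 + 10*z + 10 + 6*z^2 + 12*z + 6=6*z^2 + 22*z + 20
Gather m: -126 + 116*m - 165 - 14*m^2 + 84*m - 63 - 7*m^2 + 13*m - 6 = -21*m^2 + 213*m - 360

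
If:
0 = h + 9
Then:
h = -9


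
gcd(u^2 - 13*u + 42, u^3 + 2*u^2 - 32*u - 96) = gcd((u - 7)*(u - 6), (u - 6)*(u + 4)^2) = u - 6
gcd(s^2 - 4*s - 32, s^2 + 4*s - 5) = 1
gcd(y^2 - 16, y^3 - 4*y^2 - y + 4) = y - 4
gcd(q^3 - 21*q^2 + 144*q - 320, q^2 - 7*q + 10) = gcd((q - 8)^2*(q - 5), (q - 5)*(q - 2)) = q - 5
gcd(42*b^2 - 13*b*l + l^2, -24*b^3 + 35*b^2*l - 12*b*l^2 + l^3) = 1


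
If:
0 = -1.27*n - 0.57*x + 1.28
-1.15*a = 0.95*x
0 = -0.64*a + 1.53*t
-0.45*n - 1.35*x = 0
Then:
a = 0.33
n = 1.19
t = 0.14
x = -0.40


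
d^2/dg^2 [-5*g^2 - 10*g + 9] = -10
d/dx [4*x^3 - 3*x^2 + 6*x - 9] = 12*x^2 - 6*x + 6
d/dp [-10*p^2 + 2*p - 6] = 2 - 20*p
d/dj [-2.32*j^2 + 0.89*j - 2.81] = 0.89 - 4.64*j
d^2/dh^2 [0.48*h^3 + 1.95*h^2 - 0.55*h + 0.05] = 2.88*h + 3.9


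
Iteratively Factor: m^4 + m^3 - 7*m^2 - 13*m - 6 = (m + 2)*(m^3 - m^2 - 5*m - 3) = (m - 3)*(m + 2)*(m^2 + 2*m + 1) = (m - 3)*(m + 1)*(m + 2)*(m + 1)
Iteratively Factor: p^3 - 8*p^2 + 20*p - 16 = (p - 2)*(p^2 - 6*p + 8) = (p - 2)^2*(p - 4)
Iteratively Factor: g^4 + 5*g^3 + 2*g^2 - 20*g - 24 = (g + 2)*(g^3 + 3*g^2 - 4*g - 12) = (g - 2)*(g + 2)*(g^2 + 5*g + 6) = (g - 2)*(g + 2)^2*(g + 3)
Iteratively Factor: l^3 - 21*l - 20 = (l - 5)*(l^2 + 5*l + 4) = (l - 5)*(l + 1)*(l + 4)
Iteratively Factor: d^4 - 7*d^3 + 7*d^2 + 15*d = (d - 3)*(d^3 - 4*d^2 - 5*d) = (d - 3)*(d + 1)*(d^2 - 5*d) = d*(d - 3)*(d + 1)*(d - 5)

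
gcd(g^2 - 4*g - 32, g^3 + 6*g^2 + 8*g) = g + 4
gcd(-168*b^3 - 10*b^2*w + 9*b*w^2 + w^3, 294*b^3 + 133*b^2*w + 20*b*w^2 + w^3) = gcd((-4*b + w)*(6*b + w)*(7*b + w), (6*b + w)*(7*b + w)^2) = 42*b^2 + 13*b*w + w^2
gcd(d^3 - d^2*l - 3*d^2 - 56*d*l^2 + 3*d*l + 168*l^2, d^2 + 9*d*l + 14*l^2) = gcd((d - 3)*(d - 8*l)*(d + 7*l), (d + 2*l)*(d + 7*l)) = d + 7*l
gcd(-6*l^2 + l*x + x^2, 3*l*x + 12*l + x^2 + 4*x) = 3*l + x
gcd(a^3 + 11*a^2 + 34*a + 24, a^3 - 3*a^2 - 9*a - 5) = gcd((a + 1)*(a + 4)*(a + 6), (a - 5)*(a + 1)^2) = a + 1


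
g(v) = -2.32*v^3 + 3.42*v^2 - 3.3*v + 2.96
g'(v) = -6.96*v^2 + 6.84*v - 3.3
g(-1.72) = 30.56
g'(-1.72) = -35.66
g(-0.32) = 4.44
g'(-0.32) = -6.20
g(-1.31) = 18.37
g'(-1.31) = -24.20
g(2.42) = -17.88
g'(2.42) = -27.51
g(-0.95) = 11.17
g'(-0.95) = -16.08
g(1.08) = 0.46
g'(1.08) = -4.03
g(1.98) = -8.17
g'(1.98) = -17.04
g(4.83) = -194.61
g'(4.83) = -132.63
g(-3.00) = 106.28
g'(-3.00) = -86.46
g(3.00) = -38.80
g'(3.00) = -45.42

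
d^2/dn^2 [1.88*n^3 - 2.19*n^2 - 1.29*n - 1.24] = 11.28*n - 4.38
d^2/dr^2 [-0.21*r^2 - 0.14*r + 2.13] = -0.420000000000000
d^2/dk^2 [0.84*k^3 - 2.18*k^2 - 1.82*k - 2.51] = 5.04*k - 4.36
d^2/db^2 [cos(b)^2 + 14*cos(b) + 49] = -14*cos(b) - 2*cos(2*b)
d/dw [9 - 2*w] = -2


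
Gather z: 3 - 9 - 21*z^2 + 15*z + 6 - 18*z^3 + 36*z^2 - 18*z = -18*z^3 + 15*z^2 - 3*z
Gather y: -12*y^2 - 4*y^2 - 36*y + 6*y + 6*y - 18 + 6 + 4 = -16*y^2 - 24*y - 8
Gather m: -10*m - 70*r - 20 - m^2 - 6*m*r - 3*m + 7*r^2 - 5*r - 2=-m^2 + m*(-6*r - 13) + 7*r^2 - 75*r - 22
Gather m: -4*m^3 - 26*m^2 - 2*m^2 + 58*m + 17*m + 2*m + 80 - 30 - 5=-4*m^3 - 28*m^2 + 77*m + 45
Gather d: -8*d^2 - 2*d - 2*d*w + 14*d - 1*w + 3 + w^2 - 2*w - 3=-8*d^2 + d*(12 - 2*w) + w^2 - 3*w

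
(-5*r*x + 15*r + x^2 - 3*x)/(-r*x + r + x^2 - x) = (5*r*x - 15*r - x^2 + 3*x)/(r*x - r - x^2 + x)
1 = 1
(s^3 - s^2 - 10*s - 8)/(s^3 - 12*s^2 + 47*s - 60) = (s^2 + 3*s + 2)/(s^2 - 8*s + 15)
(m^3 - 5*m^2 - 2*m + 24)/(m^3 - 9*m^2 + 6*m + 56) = (m - 3)/(m - 7)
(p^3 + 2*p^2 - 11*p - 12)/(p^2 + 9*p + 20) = (p^2 - 2*p - 3)/(p + 5)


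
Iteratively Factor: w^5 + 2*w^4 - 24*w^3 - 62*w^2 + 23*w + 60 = (w + 4)*(w^4 - 2*w^3 - 16*w^2 + 2*w + 15) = (w + 3)*(w + 4)*(w^3 - 5*w^2 - w + 5) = (w - 5)*(w + 3)*(w + 4)*(w^2 - 1) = (w - 5)*(w - 1)*(w + 3)*(w + 4)*(w + 1)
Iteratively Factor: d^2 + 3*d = (d + 3)*(d)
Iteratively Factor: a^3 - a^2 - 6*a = (a - 3)*(a^2 + 2*a) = a*(a - 3)*(a + 2)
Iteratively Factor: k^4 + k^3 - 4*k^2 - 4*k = (k + 2)*(k^3 - k^2 - 2*k) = (k - 2)*(k + 2)*(k^2 + k) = k*(k - 2)*(k + 2)*(k + 1)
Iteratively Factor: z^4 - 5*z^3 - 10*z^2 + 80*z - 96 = (z - 3)*(z^3 - 2*z^2 - 16*z + 32) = (z - 3)*(z - 2)*(z^2 - 16) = (z - 3)*(z - 2)*(z + 4)*(z - 4)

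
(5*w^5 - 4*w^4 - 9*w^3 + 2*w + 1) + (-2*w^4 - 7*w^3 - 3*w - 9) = 5*w^5 - 6*w^4 - 16*w^3 - w - 8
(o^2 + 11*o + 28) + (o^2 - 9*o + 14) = 2*o^2 + 2*o + 42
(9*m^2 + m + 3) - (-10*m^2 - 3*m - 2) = 19*m^2 + 4*m + 5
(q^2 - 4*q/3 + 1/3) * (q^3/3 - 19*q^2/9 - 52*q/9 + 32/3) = q^5/3 - 23*q^4/9 - 77*q^3/27 + 53*q^2/3 - 436*q/27 + 32/9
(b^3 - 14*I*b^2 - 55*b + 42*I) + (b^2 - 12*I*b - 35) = b^3 + b^2 - 14*I*b^2 - 55*b - 12*I*b - 35 + 42*I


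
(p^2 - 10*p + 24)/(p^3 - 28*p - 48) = (p - 4)/(p^2 + 6*p + 8)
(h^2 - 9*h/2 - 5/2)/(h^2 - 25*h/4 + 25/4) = 2*(2*h + 1)/(4*h - 5)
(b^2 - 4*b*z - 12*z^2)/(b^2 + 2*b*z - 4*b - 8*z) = (b - 6*z)/(b - 4)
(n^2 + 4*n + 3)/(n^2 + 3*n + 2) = (n + 3)/(n + 2)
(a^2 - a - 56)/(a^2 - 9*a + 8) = (a + 7)/(a - 1)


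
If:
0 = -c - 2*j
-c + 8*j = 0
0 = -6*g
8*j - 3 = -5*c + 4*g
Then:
No Solution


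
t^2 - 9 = (t - 3)*(t + 3)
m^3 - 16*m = m*(m - 4)*(m + 4)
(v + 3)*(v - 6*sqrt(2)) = v^2 - 6*sqrt(2)*v + 3*v - 18*sqrt(2)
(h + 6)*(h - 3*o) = h^2 - 3*h*o + 6*h - 18*o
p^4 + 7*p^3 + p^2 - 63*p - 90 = (p - 3)*(p + 2)*(p + 3)*(p + 5)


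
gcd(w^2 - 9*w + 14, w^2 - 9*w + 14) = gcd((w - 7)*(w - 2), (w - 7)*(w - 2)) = w^2 - 9*w + 14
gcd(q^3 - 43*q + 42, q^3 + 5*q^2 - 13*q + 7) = q^2 + 6*q - 7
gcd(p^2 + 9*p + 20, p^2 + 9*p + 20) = p^2 + 9*p + 20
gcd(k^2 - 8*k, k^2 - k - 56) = k - 8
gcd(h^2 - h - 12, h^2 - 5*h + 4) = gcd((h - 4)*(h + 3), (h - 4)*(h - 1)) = h - 4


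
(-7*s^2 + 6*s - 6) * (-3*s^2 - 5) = 21*s^4 - 18*s^3 + 53*s^2 - 30*s + 30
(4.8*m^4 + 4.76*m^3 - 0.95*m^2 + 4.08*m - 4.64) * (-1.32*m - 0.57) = -6.336*m^5 - 9.0192*m^4 - 1.4592*m^3 - 4.8441*m^2 + 3.7992*m + 2.6448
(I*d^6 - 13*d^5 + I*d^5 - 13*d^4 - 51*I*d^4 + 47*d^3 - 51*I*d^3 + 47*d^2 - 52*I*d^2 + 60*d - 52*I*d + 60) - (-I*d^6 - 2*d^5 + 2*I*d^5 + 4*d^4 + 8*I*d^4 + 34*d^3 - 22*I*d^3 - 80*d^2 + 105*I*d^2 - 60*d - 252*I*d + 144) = 2*I*d^6 - 11*d^5 - I*d^5 - 17*d^4 - 59*I*d^4 + 13*d^3 - 29*I*d^3 + 127*d^2 - 157*I*d^2 + 120*d + 200*I*d - 84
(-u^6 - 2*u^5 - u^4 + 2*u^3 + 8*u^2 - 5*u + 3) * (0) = 0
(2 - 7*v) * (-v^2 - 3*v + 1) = 7*v^3 + 19*v^2 - 13*v + 2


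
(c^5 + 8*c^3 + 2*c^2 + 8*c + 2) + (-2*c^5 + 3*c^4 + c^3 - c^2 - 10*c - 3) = -c^5 + 3*c^4 + 9*c^3 + c^2 - 2*c - 1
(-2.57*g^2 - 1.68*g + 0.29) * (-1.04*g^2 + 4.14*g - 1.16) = 2.6728*g^4 - 8.8926*g^3 - 4.2756*g^2 + 3.1494*g - 0.3364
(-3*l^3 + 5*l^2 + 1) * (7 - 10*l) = 30*l^4 - 71*l^3 + 35*l^2 - 10*l + 7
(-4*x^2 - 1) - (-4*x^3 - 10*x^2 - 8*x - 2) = 4*x^3 + 6*x^2 + 8*x + 1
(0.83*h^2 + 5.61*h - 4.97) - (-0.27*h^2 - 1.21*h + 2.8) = 1.1*h^2 + 6.82*h - 7.77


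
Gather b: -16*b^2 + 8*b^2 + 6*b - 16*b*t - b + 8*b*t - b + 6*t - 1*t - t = -8*b^2 + b*(4 - 8*t) + 4*t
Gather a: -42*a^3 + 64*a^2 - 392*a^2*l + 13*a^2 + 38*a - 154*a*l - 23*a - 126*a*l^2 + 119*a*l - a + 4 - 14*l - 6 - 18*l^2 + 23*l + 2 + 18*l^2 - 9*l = -42*a^3 + a^2*(77 - 392*l) + a*(-126*l^2 - 35*l + 14)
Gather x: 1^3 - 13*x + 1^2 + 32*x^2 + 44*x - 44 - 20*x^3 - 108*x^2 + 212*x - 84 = -20*x^3 - 76*x^2 + 243*x - 126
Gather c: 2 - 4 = -2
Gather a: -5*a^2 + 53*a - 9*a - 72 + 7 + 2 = -5*a^2 + 44*a - 63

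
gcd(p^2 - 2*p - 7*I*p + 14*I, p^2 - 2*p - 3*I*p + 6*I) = p - 2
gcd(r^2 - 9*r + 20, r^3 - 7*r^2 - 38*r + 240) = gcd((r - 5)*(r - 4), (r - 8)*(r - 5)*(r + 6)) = r - 5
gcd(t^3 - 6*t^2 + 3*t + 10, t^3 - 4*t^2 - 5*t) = t^2 - 4*t - 5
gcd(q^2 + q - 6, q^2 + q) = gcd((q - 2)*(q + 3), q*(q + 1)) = 1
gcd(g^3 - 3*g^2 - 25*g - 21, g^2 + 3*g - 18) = 1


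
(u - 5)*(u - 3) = u^2 - 8*u + 15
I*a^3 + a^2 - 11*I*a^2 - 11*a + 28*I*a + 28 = (a - 7)*(a - 4)*(I*a + 1)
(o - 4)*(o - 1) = o^2 - 5*o + 4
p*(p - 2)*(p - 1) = p^3 - 3*p^2 + 2*p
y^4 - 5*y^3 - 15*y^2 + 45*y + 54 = (y - 6)*(y - 3)*(y + 1)*(y + 3)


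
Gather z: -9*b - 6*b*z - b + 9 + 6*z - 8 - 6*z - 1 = -6*b*z - 10*b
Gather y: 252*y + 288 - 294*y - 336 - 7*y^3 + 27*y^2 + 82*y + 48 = -7*y^3 + 27*y^2 + 40*y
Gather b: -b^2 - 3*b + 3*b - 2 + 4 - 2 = -b^2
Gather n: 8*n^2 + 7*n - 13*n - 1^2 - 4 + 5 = 8*n^2 - 6*n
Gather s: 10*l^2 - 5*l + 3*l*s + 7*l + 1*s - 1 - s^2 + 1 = 10*l^2 + 2*l - s^2 + s*(3*l + 1)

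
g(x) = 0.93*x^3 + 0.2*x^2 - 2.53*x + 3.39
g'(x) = 2.79*x^2 + 0.4*x - 2.53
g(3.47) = 35.88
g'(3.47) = 32.45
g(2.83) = 18.91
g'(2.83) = 20.95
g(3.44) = 34.91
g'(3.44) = 31.86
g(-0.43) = 4.44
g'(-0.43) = -2.19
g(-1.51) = 4.46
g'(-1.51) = 3.23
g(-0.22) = 3.95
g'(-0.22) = -2.48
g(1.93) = 5.94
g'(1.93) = 8.63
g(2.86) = 19.55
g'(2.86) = 21.44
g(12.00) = 1608.87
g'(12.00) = 404.03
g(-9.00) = -635.61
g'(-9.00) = 219.86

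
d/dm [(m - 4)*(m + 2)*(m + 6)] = 3*m^2 + 8*m - 20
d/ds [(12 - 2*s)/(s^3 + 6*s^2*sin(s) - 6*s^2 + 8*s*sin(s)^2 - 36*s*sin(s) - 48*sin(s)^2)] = 4*(3*s*cos(s) + s + 3*sin(s) + 4*sin(2*s))/((s + 2*sin(s))^2*(s + 4*sin(s))^2)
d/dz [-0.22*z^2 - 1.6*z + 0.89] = -0.44*z - 1.6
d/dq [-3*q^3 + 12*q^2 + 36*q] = -9*q^2 + 24*q + 36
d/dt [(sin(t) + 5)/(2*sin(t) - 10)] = -5*cos(t)/(sin(t) - 5)^2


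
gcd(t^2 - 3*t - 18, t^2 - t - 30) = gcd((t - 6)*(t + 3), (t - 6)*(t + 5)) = t - 6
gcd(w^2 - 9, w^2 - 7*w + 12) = w - 3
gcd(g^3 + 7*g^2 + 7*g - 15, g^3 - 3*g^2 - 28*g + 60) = g + 5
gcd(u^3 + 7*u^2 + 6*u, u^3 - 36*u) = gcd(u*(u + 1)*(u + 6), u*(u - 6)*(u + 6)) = u^2 + 6*u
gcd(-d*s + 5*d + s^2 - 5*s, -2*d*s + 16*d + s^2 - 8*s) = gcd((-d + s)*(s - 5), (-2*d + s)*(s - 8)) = 1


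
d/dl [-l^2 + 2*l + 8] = 2 - 2*l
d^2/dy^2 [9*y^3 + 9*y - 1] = 54*y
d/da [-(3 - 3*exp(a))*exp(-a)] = 3*exp(-a)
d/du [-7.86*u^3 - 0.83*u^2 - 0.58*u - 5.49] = -23.58*u^2 - 1.66*u - 0.58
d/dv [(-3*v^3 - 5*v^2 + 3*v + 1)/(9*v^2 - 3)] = (-9*v^4 + 4*v - 3)/(3*(9*v^4 - 6*v^2 + 1))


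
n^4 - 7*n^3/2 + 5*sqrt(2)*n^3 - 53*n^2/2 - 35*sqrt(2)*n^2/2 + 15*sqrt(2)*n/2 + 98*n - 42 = (n - 3)*(n - 1/2)*(n - 2*sqrt(2))*(n + 7*sqrt(2))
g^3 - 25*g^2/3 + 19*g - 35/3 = (g - 5)*(g - 7/3)*(g - 1)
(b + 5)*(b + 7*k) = b^2 + 7*b*k + 5*b + 35*k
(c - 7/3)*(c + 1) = c^2 - 4*c/3 - 7/3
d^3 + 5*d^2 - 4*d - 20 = (d - 2)*(d + 2)*(d + 5)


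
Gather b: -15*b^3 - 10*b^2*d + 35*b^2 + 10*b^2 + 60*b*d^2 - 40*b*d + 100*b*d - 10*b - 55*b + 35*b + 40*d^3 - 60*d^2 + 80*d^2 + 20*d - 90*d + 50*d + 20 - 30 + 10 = -15*b^3 + b^2*(45 - 10*d) + b*(60*d^2 + 60*d - 30) + 40*d^3 + 20*d^2 - 20*d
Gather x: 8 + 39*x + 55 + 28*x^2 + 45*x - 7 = 28*x^2 + 84*x + 56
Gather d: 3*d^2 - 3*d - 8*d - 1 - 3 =3*d^2 - 11*d - 4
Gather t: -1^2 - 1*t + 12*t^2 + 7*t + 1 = 12*t^2 + 6*t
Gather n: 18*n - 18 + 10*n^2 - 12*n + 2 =10*n^2 + 6*n - 16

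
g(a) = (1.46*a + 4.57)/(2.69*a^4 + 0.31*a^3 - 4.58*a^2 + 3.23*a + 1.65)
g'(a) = (1.46*a + 4.57)*(-10.76*a^3 - 0.93*a^2 + 9.16*a - 3.23)/(2.69*a^4 + 0.31*a^3 - 4.58*a^2 + 3.23*a + 1.65)^2 + 1.46/(2.69*a^4 + 0.31*a^3 - 4.58*a^2 + 3.23*a + 1.65) = (-11.7822*a^4 - 50.0784*a^3 + 2.4367*a^2 + 41.8612*a - 12.3521)/(7.2361*a^8 + 1.6678*a^7 - 24.5443*a^6 + 14.5378*a^5 + 31.856*a^4 - 28.5638*a^3 - 4.6811*a^2 + 10.659*a + 2.7225)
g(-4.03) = -0.00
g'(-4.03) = 0.00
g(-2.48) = 0.02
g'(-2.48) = 0.06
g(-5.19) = -0.00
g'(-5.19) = -0.00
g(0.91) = 2.05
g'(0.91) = -2.18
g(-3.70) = -0.00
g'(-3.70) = 0.00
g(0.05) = 2.58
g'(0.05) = -3.17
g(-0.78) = -1.22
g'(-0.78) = -3.06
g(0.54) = 2.29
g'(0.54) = 0.38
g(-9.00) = -0.00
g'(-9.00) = -0.00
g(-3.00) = 0.00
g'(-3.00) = 0.01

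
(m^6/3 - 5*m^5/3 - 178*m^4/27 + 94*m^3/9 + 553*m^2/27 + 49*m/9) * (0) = 0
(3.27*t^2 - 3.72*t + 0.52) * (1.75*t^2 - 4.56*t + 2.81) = 5.7225*t^4 - 21.4212*t^3 + 27.0619*t^2 - 12.8244*t + 1.4612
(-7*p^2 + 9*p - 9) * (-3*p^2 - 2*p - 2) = 21*p^4 - 13*p^3 + 23*p^2 + 18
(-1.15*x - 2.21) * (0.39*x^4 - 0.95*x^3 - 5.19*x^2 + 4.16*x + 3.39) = -0.4485*x^5 + 0.2306*x^4 + 8.068*x^3 + 6.6859*x^2 - 13.0921*x - 7.4919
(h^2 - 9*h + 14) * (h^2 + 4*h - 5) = h^4 - 5*h^3 - 27*h^2 + 101*h - 70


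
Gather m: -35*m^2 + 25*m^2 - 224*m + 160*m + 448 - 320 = -10*m^2 - 64*m + 128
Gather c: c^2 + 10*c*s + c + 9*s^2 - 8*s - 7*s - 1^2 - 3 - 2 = c^2 + c*(10*s + 1) + 9*s^2 - 15*s - 6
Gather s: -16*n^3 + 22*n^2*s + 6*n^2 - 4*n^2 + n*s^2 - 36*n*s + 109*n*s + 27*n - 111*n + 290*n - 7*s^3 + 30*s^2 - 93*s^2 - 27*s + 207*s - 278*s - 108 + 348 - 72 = -16*n^3 + 2*n^2 + 206*n - 7*s^3 + s^2*(n - 63) + s*(22*n^2 + 73*n - 98) + 168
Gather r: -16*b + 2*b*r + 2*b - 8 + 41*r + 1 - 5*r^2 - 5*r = -14*b - 5*r^2 + r*(2*b + 36) - 7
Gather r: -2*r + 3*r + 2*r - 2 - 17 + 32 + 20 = 3*r + 33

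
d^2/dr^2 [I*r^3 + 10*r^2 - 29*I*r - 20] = 6*I*r + 20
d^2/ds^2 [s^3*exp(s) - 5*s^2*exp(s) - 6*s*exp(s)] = (s^3 + s^2 - 20*s - 22)*exp(s)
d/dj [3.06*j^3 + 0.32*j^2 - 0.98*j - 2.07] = 9.18*j^2 + 0.64*j - 0.98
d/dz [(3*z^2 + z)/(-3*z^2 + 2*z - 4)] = (9*z^2 - 24*z - 4)/(9*z^4 - 12*z^3 + 28*z^2 - 16*z + 16)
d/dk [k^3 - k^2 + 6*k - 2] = 3*k^2 - 2*k + 6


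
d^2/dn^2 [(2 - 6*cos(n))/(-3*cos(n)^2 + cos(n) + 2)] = (-243*(1 - cos(2*n))^2*cos(n) + 27*(1 - cos(2*n))^2 + 313*cos(n) + 62*cos(2*n) - 279*cos(3*n) + 54*cos(5*n) - 150)/(2*(cos(n) - 1)^3*(3*cos(n) + 2)^3)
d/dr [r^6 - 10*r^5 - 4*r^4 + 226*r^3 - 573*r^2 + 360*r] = 6*r^5 - 50*r^4 - 16*r^3 + 678*r^2 - 1146*r + 360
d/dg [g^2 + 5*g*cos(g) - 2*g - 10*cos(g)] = -5*g*sin(g) + 2*g + 10*sin(g) + 5*cos(g) - 2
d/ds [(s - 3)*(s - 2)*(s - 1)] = 3*s^2 - 12*s + 11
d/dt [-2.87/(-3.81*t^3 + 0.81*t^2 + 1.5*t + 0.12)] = (-32.8041*t^2 + 4.6494*t + 4.305)/(-3.81*t^3 + 0.81*t^2 + 1.5*t + 0.12)^2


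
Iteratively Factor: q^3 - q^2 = (q - 1)*(q^2) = q*(q - 1)*(q)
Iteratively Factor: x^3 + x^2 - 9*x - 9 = (x - 3)*(x^2 + 4*x + 3) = (x - 3)*(x + 3)*(x + 1)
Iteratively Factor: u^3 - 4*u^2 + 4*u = (u - 2)*(u^2 - 2*u) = (u - 2)^2*(u)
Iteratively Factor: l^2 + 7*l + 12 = (l + 3)*(l + 4)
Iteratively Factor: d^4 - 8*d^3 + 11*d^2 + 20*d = (d - 4)*(d^3 - 4*d^2 - 5*d) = (d - 4)*(d + 1)*(d^2 - 5*d) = d*(d - 4)*(d + 1)*(d - 5)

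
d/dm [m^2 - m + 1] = 2*m - 1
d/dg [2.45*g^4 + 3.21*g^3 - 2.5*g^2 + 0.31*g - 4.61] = 9.8*g^3 + 9.63*g^2 - 5.0*g + 0.31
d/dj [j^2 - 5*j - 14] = 2*j - 5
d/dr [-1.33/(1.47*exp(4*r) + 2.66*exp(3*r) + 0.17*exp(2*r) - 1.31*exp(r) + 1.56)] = (7.8204*exp(3*r) + 10.6134*exp(2*r) + 0.4522*exp(r) - 1.7423)*exp(r)/(1.47*exp(4*r) + 2.66*exp(3*r) + 0.17*exp(2*r) - 1.31*exp(r) + 1.56)^2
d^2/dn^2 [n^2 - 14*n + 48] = 2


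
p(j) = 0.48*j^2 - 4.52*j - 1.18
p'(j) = 0.96*j - 4.52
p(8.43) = -5.17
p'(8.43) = 3.57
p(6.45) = -10.36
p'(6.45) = 1.67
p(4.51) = -11.80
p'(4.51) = -0.19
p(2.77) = -10.02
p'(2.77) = -1.86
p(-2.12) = 10.56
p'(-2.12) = -6.56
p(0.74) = -4.26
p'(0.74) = -3.81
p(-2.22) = 11.22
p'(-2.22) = -6.65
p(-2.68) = 14.38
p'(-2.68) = -7.09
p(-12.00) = 122.18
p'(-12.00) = -16.04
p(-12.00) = 122.18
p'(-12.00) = -16.04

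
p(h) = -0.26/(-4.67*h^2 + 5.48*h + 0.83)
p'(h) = -0.26*(9.34*h - 5.48)/(-4.67*h^2 + 5.48*h + 0.83)^2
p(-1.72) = 0.01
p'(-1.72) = 0.01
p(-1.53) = 0.01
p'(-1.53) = 0.02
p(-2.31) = 0.01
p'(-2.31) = 0.01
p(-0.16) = 1.56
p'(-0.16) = 65.53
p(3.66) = 0.01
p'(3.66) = -0.00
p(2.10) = 0.03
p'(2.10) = -0.05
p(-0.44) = 0.10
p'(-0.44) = 0.40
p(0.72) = -0.11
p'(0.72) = -0.06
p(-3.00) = 0.00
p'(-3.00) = 0.00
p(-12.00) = 0.00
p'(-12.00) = 0.00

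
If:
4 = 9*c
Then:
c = 4/9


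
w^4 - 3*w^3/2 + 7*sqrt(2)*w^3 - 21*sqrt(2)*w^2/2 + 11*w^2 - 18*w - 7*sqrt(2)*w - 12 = (w - 2)*(w + 1/2)*(w + sqrt(2))*(w + 6*sqrt(2))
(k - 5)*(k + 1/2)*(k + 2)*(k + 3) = k^4 + k^3/2 - 19*k^2 - 79*k/2 - 15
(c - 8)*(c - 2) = c^2 - 10*c + 16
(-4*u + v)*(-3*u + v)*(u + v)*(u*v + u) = 12*u^4*v + 12*u^4 + 5*u^3*v^2 + 5*u^3*v - 6*u^2*v^3 - 6*u^2*v^2 + u*v^4 + u*v^3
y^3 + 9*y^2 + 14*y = y*(y + 2)*(y + 7)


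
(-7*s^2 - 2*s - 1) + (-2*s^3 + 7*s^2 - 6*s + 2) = -2*s^3 - 8*s + 1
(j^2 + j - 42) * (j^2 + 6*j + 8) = j^4 + 7*j^3 - 28*j^2 - 244*j - 336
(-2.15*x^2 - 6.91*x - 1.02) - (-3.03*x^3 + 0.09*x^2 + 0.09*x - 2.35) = 3.03*x^3 - 2.24*x^2 - 7.0*x + 1.33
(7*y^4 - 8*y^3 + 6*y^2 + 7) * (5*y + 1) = 35*y^5 - 33*y^4 + 22*y^3 + 6*y^2 + 35*y + 7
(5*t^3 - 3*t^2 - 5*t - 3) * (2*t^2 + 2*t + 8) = 10*t^5 + 4*t^4 + 24*t^3 - 40*t^2 - 46*t - 24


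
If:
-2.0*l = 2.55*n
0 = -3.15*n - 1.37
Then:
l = 0.55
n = -0.43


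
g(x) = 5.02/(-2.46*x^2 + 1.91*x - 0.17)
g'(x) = 5.02*(4.92*x - 1.91)/(-2.46*x^2 + 1.91*x - 0.17)^2 = (24.6984*x - 9.5882)/(2.46*x^2 - 1.91*x + 0.17)^2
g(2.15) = -0.68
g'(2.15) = 0.79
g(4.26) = -0.14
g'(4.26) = 0.07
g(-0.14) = -10.34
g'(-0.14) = -55.32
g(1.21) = -3.44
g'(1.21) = 9.51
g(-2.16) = -0.32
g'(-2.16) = -0.25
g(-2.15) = -0.32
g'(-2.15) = -0.26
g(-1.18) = -0.86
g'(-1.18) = -1.13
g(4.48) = -0.12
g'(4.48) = 0.06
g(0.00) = -29.53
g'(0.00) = -331.77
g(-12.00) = -0.01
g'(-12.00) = -0.00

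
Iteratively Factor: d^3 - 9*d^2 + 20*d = (d - 5)*(d^2 - 4*d) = (d - 5)*(d - 4)*(d)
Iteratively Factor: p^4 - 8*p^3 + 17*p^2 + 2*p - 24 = (p - 3)*(p^3 - 5*p^2 + 2*p + 8) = (p - 4)*(p - 3)*(p^2 - p - 2) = (p - 4)*(p - 3)*(p - 2)*(p + 1)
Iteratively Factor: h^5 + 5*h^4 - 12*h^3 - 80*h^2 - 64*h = (h - 4)*(h^4 + 9*h^3 + 24*h^2 + 16*h) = (h - 4)*(h + 1)*(h^3 + 8*h^2 + 16*h) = (h - 4)*(h + 1)*(h + 4)*(h^2 + 4*h) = (h - 4)*(h + 1)*(h + 4)^2*(h)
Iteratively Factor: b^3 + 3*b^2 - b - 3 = (b + 3)*(b^2 - 1) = (b - 1)*(b + 3)*(b + 1)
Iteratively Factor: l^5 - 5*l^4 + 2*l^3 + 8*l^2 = (l)*(l^4 - 5*l^3 + 2*l^2 + 8*l) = l*(l - 2)*(l^3 - 3*l^2 - 4*l) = l^2*(l - 2)*(l^2 - 3*l - 4) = l^2*(l - 4)*(l - 2)*(l + 1)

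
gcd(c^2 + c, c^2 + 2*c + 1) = c + 1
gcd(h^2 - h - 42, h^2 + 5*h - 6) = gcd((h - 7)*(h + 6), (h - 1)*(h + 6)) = h + 6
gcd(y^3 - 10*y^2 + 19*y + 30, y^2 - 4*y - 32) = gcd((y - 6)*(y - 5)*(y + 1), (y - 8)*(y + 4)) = 1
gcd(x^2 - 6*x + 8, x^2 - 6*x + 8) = x^2 - 6*x + 8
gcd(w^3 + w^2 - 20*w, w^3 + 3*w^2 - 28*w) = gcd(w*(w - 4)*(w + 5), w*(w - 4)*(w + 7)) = w^2 - 4*w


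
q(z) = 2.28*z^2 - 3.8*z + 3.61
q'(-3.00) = -17.48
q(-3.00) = 35.53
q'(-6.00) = -31.16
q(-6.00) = 108.49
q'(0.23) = -2.75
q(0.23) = 2.86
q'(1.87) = 4.73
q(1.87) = 4.48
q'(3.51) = 12.21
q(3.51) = 18.36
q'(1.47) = 2.90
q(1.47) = 2.95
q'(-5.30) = -27.97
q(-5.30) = 87.80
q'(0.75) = -0.38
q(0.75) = 2.04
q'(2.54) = 7.78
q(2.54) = 8.67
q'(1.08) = 1.12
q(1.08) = 2.17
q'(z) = 4.56*z - 3.8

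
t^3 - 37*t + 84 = (t - 4)*(t - 3)*(t + 7)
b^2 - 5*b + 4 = (b - 4)*(b - 1)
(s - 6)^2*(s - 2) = s^3 - 14*s^2 + 60*s - 72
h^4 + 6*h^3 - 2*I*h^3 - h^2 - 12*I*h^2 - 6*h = h*(h + 6)*(h - I)^2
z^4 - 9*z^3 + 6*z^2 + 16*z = z*(z - 8)*(z - 2)*(z + 1)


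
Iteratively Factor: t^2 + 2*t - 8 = (t - 2)*(t + 4)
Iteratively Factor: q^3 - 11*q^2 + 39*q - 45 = (q - 3)*(q^2 - 8*q + 15) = (q - 3)^2*(q - 5)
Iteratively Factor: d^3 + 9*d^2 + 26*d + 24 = (d + 2)*(d^2 + 7*d + 12) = (d + 2)*(d + 3)*(d + 4)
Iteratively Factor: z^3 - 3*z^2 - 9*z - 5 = (z + 1)*(z^2 - 4*z - 5) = (z - 5)*(z + 1)*(z + 1)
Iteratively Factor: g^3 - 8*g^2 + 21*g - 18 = (g - 3)*(g^2 - 5*g + 6) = (g - 3)*(g - 2)*(g - 3)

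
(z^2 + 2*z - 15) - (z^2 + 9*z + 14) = -7*z - 29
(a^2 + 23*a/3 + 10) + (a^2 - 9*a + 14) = 2*a^2 - 4*a/3 + 24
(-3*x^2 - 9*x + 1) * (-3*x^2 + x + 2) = 9*x^4 + 24*x^3 - 18*x^2 - 17*x + 2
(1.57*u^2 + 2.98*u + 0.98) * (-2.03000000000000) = -3.1871*u^2 - 6.0494*u - 1.9894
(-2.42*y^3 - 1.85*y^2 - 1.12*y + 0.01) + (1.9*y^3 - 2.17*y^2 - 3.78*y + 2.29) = -0.52*y^3 - 4.02*y^2 - 4.9*y + 2.3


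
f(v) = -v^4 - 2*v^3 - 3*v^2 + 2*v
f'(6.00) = -1114.00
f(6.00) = -1824.00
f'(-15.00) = 12242.00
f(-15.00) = -44580.00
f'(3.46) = -256.28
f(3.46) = -255.16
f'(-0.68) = 4.56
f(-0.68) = -2.33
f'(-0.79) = 4.97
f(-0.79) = -2.86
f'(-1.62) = 12.98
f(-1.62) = -9.50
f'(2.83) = -153.69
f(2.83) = -127.84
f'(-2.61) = 47.91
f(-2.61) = -36.50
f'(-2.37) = 35.77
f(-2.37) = -26.52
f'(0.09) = 1.41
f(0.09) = 0.15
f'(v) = -4*v^3 - 6*v^2 - 6*v + 2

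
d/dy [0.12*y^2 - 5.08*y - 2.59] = 0.24*y - 5.08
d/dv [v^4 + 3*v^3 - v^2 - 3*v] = 4*v^3 + 9*v^2 - 2*v - 3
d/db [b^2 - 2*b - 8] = 2*b - 2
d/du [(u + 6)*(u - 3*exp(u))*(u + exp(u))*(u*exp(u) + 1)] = (u + 1)*(u + 6)*(u - 3*exp(u))*(u + exp(u))*exp(u) + (u + 6)*(u - 3*exp(u))*(u*exp(u) + 1)*(exp(u) + 1) - (u + 6)*(u + exp(u))*(u*exp(u) + 1)*(3*exp(u) - 1) + (u - 3*exp(u))*(u + exp(u))*(u*exp(u) + 1)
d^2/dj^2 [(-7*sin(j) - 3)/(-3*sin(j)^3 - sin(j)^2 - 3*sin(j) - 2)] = (-252*sin(j)^7 - 306*sin(j)^6 + 524*sin(j)^5 + 951*sin(j)^4 + 251*sin(j)^3 - 285*sin(j)^2 - 148*sin(j) - 42)/(3*sin(j)^3 + sin(j)^2 + 3*sin(j) + 2)^3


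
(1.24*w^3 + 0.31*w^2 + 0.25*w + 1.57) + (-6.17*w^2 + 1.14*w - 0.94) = 1.24*w^3 - 5.86*w^2 + 1.39*w + 0.63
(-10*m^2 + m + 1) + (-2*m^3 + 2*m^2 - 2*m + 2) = -2*m^3 - 8*m^2 - m + 3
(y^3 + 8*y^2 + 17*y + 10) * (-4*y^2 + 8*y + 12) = -4*y^5 - 24*y^4 + 8*y^3 + 192*y^2 + 284*y + 120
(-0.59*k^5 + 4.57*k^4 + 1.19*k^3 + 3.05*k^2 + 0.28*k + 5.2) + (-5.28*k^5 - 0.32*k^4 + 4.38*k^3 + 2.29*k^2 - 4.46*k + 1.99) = -5.87*k^5 + 4.25*k^4 + 5.57*k^3 + 5.34*k^2 - 4.18*k + 7.19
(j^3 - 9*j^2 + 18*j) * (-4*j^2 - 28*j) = -4*j^5 + 8*j^4 + 180*j^3 - 504*j^2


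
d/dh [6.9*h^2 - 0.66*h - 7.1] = 13.8*h - 0.66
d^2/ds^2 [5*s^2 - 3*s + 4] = 10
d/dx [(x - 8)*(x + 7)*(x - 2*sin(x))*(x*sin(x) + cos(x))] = x*(x - 8)*(x + 7)*(x - 2*sin(x))*cos(x) - (x - 8)*(x + 7)*(x*sin(x) + cos(x))*(2*cos(x) - 1) + (x - 8)*(x - 2*sin(x))*(x*sin(x) + cos(x)) + (x + 7)*(x - 2*sin(x))*(x*sin(x) + cos(x))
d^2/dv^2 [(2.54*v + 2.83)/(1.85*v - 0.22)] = 21.43891/(1.85*v - 0.22)^3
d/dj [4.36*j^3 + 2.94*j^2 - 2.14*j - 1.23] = 13.08*j^2 + 5.88*j - 2.14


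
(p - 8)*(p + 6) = p^2 - 2*p - 48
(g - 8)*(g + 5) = g^2 - 3*g - 40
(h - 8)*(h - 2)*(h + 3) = h^3 - 7*h^2 - 14*h + 48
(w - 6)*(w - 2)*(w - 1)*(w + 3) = w^4 - 6*w^3 - 7*w^2 + 48*w - 36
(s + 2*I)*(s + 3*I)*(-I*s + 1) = -I*s^3 + 6*s^2 + 11*I*s - 6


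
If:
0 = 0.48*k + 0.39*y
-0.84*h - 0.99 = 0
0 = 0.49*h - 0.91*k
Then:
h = -1.18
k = -0.63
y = 0.78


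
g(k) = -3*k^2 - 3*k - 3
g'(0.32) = -4.92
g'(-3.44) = 17.64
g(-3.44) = -28.18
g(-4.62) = -53.17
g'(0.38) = -5.28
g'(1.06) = -9.36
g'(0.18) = -4.08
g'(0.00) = -3.00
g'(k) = -6*k - 3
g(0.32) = -4.27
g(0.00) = -3.00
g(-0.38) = -2.29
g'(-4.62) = 24.72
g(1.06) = -9.55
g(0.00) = -3.00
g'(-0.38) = -0.72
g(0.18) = -3.64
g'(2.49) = -17.94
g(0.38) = -4.57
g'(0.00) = -3.00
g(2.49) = -29.07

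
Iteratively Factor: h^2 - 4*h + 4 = (h - 2)*(h - 2)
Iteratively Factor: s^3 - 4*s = (s)*(s^2 - 4) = s*(s - 2)*(s + 2)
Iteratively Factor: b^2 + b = (b)*(b + 1)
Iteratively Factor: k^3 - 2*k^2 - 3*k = (k + 1)*(k^2 - 3*k) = k*(k + 1)*(k - 3)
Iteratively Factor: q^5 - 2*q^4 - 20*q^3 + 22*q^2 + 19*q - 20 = (q + 1)*(q^4 - 3*q^3 - 17*q^2 + 39*q - 20) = (q - 5)*(q + 1)*(q^3 + 2*q^2 - 7*q + 4) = (q - 5)*(q - 1)*(q + 1)*(q^2 + 3*q - 4) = (q - 5)*(q - 1)^2*(q + 1)*(q + 4)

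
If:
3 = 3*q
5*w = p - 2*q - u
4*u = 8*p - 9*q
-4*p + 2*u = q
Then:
No Solution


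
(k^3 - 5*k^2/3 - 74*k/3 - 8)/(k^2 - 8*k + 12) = (3*k^2 + 13*k + 4)/(3*(k - 2))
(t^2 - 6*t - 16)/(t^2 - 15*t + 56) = (t + 2)/(t - 7)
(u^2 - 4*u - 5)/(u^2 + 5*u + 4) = (u - 5)/(u + 4)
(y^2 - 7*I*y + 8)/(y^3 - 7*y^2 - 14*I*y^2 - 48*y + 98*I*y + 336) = (y + I)/(y^2 - y*(7 + 6*I) + 42*I)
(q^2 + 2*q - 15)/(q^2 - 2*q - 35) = (q - 3)/(q - 7)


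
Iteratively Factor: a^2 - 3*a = (a)*(a - 3)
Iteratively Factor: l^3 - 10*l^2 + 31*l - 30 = (l - 5)*(l^2 - 5*l + 6) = (l - 5)*(l - 3)*(l - 2)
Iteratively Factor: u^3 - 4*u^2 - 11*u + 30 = (u - 5)*(u^2 + u - 6) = (u - 5)*(u + 3)*(u - 2)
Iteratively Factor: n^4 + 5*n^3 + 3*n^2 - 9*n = (n)*(n^3 + 5*n^2 + 3*n - 9) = n*(n - 1)*(n^2 + 6*n + 9) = n*(n - 1)*(n + 3)*(n + 3)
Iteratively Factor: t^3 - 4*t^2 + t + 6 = (t - 3)*(t^2 - t - 2) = (t - 3)*(t + 1)*(t - 2)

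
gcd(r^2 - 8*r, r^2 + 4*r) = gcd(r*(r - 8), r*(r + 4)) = r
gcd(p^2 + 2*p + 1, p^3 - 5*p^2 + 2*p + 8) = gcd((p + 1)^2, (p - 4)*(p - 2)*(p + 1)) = p + 1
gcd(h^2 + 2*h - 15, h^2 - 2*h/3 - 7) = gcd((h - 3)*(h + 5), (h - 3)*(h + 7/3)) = h - 3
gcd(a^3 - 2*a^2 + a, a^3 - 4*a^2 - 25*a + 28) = a - 1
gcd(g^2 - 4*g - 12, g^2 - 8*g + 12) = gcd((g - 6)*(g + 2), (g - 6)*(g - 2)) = g - 6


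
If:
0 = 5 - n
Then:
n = 5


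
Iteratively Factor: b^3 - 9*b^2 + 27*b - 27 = (b - 3)*(b^2 - 6*b + 9) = (b - 3)^2*(b - 3)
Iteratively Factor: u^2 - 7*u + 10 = (u - 2)*(u - 5)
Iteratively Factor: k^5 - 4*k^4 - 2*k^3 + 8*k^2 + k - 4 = (k - 1)*(k^4 - 3*k^3 - 5*k^2 + 3*k + 4) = (k - 4)*(k - 1)*(k^3 + k^2 - k - 1) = (k - 4)*(k - 1)*(k + 1)*(k^2 - 1) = (k - 4)*(k - 1)^2*(k + 1)*(k + 1)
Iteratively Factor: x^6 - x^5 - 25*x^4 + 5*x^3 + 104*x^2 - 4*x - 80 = (x + 4)*(x^5 - 5*x^4 - 5*x^3 + 25*x^2 + 4*x - 20) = (x - 1)*(x + 4)*(x^4 - 4*x^3 - 9*x^2 + 16*x + 20) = (x - 1)*(x + 1)*(x + 4)*(x^3 - 5*x^2 - 4*x + 20) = (x - 5)*(x - 1)*(x + 1)*(x + 4)*(x^2 - 4) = (x - 5)*(x - 2)*(x - 1)*(x + 1)*(x + 4)*(x + 2)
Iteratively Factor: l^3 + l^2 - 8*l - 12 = (l - 3)*(l^2 + 4*l + 4) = (l - 3)*(l + 2)*(l + 2)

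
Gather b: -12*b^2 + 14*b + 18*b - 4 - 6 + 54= -12*b^2 + 32*b + 44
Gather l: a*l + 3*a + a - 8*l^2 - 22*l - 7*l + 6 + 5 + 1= 4*a - 8*l^2 + l*(a - 29) + 12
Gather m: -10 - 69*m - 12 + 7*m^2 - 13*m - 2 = 7*m^2 - 82*m - 24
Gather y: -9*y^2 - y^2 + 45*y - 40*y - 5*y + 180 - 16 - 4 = 160 - 10*y^2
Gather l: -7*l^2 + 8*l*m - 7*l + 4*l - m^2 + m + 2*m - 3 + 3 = -7*l^2 + l*(8*m - 3) - m^2 + 3*m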